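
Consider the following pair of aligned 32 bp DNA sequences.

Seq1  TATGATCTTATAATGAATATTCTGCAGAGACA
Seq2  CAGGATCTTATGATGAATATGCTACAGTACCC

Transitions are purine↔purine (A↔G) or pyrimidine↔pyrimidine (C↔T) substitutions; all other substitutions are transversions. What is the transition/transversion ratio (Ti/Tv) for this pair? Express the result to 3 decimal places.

0.800

The sequences differ at positions 1 (T/C, transition), 3 (T/G, transversion), 12 (A/G, transition), 21 (T/G, transversion), 24 (G/A, transition), 28 (A/T, transversion), 29 (G/A, transition), 30 (A/C, transversion), 32 (A/C, transversion).
Of the 9 differences, 4 transitions and 5 transversions, so Ti/Tv = 4/5 = 0.800.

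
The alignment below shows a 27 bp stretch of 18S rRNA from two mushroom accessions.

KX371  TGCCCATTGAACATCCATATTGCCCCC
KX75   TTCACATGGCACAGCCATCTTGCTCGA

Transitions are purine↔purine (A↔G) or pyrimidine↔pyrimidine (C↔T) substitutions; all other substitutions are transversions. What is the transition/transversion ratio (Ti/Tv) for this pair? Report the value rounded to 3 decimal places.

Differing sites — 2:G/T (Tv); 4:C/A (Tv); 8:T/G (Tv); 10:A/C (Tv); 14:T/G (Tv); 19:A/C (Tv); 24:C/T (Ti); 26:C/G (Tv); 27:C/A (Tv).
Of the 9 differences, 1 transition and 8 transversions, so Ti/Tv = 1/8 = 0.125.

0.125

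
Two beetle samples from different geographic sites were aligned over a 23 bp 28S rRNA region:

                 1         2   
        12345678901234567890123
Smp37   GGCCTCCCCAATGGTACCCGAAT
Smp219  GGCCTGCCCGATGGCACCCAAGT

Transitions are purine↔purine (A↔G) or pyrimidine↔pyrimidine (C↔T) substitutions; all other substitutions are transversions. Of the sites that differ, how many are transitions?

4

Mismatches occur at site 6 (C→G, transversion), site 10 (A→G, transition), site 15 (T→C, transition), site 20 (G→A, transition), site 22 (A→G, transition).
Of the 5 differences, 4 transitions and 1 transversion, so the answer is 4.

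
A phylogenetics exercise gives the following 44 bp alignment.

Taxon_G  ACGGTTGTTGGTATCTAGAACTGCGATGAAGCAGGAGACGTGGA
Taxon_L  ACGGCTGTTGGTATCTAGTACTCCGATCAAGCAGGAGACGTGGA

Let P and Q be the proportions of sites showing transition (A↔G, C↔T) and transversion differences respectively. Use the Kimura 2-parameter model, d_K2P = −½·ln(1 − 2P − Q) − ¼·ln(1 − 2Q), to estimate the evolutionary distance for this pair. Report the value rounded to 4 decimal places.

0.0970

Mismatches occur at site 5 (T↔C, transition), site 19 (A↔T, transversion), site 23 (G↔C, transversion), site 28 (G↔C, transversion).
Of the 4 differences, 1 transition and 3 transversions over 44 sites: P = 1/44 = 0.022727, Q = 3/44 = 0.068182.
d = −0.5·ln(0.886364) − 0.25·ln(0.863636) = −0.5·(-0.120628) − 0.25·(-0.146604) = 0.0970.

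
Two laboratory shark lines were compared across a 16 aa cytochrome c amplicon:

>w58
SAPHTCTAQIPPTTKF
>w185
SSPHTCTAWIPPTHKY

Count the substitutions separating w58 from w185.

The sequences differ at positions 2 (A/S), 9 (Q/W), 14 (T/H), 16 (F/Y).
That gives 4 mismatches out of 16 aligned sites, so the Hamming distance is 4.

4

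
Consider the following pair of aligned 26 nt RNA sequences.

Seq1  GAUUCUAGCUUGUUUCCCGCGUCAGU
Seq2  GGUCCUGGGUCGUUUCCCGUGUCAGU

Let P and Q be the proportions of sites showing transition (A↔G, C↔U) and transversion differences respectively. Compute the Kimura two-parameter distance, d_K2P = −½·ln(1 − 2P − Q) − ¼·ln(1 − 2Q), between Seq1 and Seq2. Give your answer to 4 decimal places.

0.2950

The sequences differ at positions 2 (A/G, transition), 4 (U/C, transition), 7 (A/G, transition), 9 (C/G, transversion), 11 (U/C, transition), 20 (C/U, transition).
Of the 6 differences, 5 transitions and 1 transversion over 26 sites: P = 5/26 = 0.192308, Q = 1/26 = 0.038462.
d = −0.5·ln(0.576922) − 0.25·ln(0.923076) = −0.5·(-0.550048) − 0.25·(-0.080044) = 0.2950.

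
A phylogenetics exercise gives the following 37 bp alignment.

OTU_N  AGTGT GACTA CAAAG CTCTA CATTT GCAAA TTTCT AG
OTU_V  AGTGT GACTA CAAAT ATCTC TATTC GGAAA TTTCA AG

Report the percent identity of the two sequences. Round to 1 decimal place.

The sequences differ at positions 15 (G/T), 16 (C/A), 20 (A/C), 21 (C/T), 25 (T/C), 27 (C/G), 35 (T/A).
30 of the 37 sites match, so the percent identity is 30/37 × 100 = 81.1%.

81.1%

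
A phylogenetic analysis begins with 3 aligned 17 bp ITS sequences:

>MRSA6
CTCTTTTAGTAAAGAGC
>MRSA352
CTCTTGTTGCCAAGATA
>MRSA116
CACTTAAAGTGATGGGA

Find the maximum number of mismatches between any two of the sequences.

9

Pairwise Hamming distances:
  MRSA6 vs MRSA352: 6
  MRSA6 vs MRSA116: 7
  MRSA352 vs MRSA116: 9
The largest is 9, between MRSA352 and MRSA116.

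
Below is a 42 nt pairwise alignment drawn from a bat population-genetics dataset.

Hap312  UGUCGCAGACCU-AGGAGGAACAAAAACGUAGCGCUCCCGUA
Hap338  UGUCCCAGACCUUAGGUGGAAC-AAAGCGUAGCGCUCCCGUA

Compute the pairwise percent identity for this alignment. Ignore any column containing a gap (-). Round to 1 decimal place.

Excluding the 2 gap columns leaves 40 comparable sites.
The sequences differ at positions 5 (G/C), 17 (A/U), 27 (A/G).
37 of the 40 comparable sites match, so the percent identity is 37/40 × 100 = 92.5%.

92.5%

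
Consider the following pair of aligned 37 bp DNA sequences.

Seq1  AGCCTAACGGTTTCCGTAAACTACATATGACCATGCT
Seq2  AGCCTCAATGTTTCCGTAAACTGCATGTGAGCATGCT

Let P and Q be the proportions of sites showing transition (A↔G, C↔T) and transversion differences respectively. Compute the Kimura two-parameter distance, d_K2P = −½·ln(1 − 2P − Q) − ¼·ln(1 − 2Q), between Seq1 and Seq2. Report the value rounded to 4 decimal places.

0.1827

Mismatches occur at site 6 (A↔C, transversion), site 8 (C↔A, transversion), site 9 (G↔T, transversion), site 23 (A↔G, transition), site 27 (A↔G, transition), site 31 (C↔G, transversion).
Of the 6 differences, 2 transitions and 4 transversions over 37 sites: P = 2/37 = 0.054054, Q = 4/37 = 0.108108.
d = −0.5·ln(0.783784) − 0.25·ln(0.783784) = −0.5·(-0.243622) − 0.25·(-0.243622) = 0.1827.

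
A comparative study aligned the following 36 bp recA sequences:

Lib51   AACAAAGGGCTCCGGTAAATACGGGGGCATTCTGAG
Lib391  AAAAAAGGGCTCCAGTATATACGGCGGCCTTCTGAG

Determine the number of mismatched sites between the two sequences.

5

The sequences differ at positions 3 (C/A), 14 (G/A), 18 (A/T), 25 (G/C), 29 (A/C).
That gives 5 mismatches out of 36 aligned sites, so the Hamming distance is 5.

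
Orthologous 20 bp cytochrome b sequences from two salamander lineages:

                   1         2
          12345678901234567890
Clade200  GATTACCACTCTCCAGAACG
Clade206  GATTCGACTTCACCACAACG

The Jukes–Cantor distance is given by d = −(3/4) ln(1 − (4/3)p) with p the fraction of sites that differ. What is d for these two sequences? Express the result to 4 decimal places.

Mismatches occur at site 5 (A→C), site 6 (C→G), site 7 (C→A), site 8 (A→C), site 9 (C→T), site 12 (T→A), site 16 (G→C).
p = 7/20 = 0.350000.
d = −0.75 · ln(1 − (4/3)·0.350000) = −0.75 · ln(0.533333) = −0.75 · (-0.628609) = 0.4715.

0.4715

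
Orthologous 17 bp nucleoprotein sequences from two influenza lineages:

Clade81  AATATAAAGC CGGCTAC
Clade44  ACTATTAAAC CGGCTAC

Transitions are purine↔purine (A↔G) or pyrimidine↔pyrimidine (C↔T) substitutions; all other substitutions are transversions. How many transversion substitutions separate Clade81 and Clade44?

2

Mismatches occur at site 2 (A→C, transversion), site 6 (A→T, transversion), site 9 (G→A, transition).
Of the 3 differences, 1 transition and 2 transversions, so the answer is 2.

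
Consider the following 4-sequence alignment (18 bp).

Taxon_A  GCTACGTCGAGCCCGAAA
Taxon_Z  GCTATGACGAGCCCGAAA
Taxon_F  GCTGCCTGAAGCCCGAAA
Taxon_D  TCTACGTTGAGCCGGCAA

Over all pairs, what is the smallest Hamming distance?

Pairwise Hamming distances:
  Taxon_A vs Taxon_Z: 2
  Taxon_A vs Taxon_F: 4
  Taxon_A vs Taxon_D: 4
  Taxon_Z vs Taxon_F: 6
  Taxon_Z vs Taxon_D: 6
  Taxon_F vs Taxon_D: 7
The smallest is 2, between Taxon_A and Taxon_Z.

2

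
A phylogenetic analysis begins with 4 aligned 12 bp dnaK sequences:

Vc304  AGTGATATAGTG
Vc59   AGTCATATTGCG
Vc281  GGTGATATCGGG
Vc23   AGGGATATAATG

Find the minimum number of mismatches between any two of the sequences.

2

Pairwise Hamming distances:
  Vc304 vs Vc59: 3
  Vc304 vs Vc281: 3
  Vc304 vs Vc23: 2
  Vc59 vs Vc281: 4
  Vc59 vs Vc23: 5
  Vc281 vs Vc23: 5
The smallest is 2, between Vc304 and Vc23.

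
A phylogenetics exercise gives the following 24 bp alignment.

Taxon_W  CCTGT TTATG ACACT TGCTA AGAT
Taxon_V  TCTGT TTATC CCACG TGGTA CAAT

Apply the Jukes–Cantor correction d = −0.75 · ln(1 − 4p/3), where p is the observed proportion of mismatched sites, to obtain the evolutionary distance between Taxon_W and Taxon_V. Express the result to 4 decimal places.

0.3694

Mismatches occur at site 1 (C/T), site 10 (G/C), site 11 (A/C), site 15 (T/G), site 18 (C/G), site 21 (A/C), site 22 (G/A).
p = 7/24 = 0.291667.
d = −0.75 · ln(1 − (4/3)·0.291667) = −0.75 · ln(0.611111) = −0.75 · (-0.492477) = 0.3694.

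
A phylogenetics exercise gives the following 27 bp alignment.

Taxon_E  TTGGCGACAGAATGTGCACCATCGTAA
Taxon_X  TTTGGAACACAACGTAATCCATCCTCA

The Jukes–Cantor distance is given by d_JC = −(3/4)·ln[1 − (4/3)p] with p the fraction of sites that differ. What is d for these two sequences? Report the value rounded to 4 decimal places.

Mismatches occur at site 3 (G→T), site 5 (C→G), site 6 (G→A), site 10 (G→C), site 13 (T→C), site 16 (G→A), site 17 (C→A), site 18 (A→T), site 24 (G→C), site 26 (A→C).
p = 10/27 = 0.370370.
d = −0.75 · ln(1 − (4/3)·0.370370) = −0.75 · ln(0.506173) = −0.75 · (-0.680877) = 0.5107.

0.5107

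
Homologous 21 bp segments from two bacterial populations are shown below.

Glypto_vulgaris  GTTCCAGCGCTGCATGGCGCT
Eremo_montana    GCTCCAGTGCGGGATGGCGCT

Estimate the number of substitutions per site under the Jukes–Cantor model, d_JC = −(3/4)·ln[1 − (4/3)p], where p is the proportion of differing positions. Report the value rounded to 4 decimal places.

0.2197

Mismatches occur at site 2 (T/C), site 8 (C/T), site 11 (T/G), site 13 (C/G).
p = 4/21 = 0.190476.
d = −0.75 · ln(1 − (4/3)·0.190476) = −0.75 · ln(0.746032) = −0.75 · (-0.292987) = 0.2197.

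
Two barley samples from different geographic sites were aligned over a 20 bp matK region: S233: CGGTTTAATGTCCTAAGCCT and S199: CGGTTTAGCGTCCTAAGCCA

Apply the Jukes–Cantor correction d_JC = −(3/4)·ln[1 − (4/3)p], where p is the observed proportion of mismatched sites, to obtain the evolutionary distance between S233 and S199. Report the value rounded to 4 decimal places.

The sequences differ at positions 8 (A/G), 9 (T/C), 20 (T/A).
p = 3/20 = 0.150000.
d = −0.75 · ln(1 − (4/3)·0.150000) = −0.75 · ln(0.800000) = −0.75 · (-0.223144) = 0.1674.

0.1674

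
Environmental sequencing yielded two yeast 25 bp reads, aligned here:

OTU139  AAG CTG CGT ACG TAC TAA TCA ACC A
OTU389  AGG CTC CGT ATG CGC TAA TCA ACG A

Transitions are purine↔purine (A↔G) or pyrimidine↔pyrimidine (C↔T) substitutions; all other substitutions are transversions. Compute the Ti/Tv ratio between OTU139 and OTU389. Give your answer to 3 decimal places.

2.000

The sequences differ at positions 2 (A/G, transition), 6 (G/C, transversion), 11 (C/T, transition), 13 (T/C, transition), 14 (A/G, transition), 24 (C/G, transversion).
Of the 6 differences, 4 transitions and 2 transversions, so Ti/Tv = 4/2 = 2.000.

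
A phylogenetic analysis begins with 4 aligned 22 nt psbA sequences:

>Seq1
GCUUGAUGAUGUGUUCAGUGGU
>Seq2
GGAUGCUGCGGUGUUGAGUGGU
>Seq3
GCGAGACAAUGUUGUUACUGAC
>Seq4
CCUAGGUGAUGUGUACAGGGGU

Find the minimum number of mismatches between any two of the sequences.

Pairwise Hamming distances:
  Seq1 vs Seq2: 6
  Seq1 vs Seq3: 10
  Seq1 vs Seq4: 5
  Seq2 vs Seq3: 14
  Seq2 vs Seq4: 10
  Seq3 vs Seq4: 13
The smallest is 5, between Seq1 and Seq4.

5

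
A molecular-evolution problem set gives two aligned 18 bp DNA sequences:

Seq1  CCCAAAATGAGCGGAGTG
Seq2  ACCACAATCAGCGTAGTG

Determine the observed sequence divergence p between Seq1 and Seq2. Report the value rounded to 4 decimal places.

Differing sites — 1:C/A; 5:A/C; 9:G/C; 14:G/T.
There are 4 differences over 18 sites, so p = 4/18 = 0.2222.

0.2222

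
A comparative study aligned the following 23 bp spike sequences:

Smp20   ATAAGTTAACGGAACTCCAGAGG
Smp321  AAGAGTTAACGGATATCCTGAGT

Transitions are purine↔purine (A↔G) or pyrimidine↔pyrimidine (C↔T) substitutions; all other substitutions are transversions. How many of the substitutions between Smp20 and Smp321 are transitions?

Differing sites — 2:T/A (Tv); 3:A/G (Ti); 14:A/T (Tv); 15:C/A (Tv); 19:A/T (Tv); 23:G/T (Tv).
Of the 6 differences, 1 transition and 5 transversions, so the answer is 1.

1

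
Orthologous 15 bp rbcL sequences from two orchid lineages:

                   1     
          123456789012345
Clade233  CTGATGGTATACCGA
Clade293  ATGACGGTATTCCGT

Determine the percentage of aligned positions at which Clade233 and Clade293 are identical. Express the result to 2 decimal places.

73.33%

Mismatches occur at site 1 (C↔A), site 5 (T↔C), site 11 (A↔T), site 15 (A↔T).
11 of the 15 sites match, so the percent identity is 11/15 × 100 = 73.33%.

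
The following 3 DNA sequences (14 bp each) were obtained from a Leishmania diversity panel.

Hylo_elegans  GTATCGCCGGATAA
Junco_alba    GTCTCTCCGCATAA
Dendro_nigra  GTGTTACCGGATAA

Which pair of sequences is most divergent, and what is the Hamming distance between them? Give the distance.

4

Pairwise Hamming distances:
  Hylo_elegans vs Junco_alba: 3
  Hylo_elegans vs Dendro_nigra: 3
  Junco_alba vs Dendro_nigra: 4
The largest is 4, between Junco_alba and Dendro_nigra.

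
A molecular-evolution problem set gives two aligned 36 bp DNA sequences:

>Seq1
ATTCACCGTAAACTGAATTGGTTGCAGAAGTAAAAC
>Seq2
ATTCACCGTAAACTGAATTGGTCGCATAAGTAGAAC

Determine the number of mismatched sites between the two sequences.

Mismatches occur at site 23 (T/C), site 27 (G/T), site 33 (A/G).
That gives 3 mismatches out of 36 aligned sites, so the Hamming distance is 3.

3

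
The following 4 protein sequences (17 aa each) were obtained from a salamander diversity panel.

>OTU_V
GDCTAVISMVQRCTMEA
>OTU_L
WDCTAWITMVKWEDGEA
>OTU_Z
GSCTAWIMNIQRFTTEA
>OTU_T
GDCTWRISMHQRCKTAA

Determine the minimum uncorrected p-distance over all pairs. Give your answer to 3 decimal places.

0.353

Pairwise Hamming distances:
  OTU_V vs OTU_L: 8
  OTU_V vs OTU_Z: 7
  OTU_V vs OTU_T: 6
  OTU_L vs OTU_Z: 10
  OTU_L vs OTU_T: 11
  OTU_Z vs OTU_T: 9
The smallest is 6 mismatches, between OTU_V and OTU_T; p = 6/17 = 0.353.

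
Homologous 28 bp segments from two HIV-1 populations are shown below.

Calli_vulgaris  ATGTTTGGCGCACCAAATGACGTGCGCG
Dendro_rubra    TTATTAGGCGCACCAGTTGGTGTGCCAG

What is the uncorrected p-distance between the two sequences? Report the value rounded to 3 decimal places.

The sequences differ at positions 1 (A/T), 3 (G/A), 6 (T/A), 16 (A/G), 17 (A/T), 20 (A/G), 21 (C/T), 26 (G/C), 27 (C/A).
There are 9 differences over 28 sites, so p = 9/28 = 0.321.

0.321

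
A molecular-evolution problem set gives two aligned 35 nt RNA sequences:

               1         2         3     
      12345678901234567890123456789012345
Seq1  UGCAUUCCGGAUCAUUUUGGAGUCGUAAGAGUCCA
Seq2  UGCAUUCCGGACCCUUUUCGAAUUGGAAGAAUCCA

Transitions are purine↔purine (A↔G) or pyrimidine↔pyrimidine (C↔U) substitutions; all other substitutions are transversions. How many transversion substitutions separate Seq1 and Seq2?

Differing sites — 12:U/C (Ti); 14:A/C (Tv); 19:G/C (Tv); 22:G/A (Ti); 24:C/U (Ti); 26:U/G (Tv); 31:G/A (Ti).
Of the 7 differences, 4 transitions and 3 transversions, so the answer is 3.

3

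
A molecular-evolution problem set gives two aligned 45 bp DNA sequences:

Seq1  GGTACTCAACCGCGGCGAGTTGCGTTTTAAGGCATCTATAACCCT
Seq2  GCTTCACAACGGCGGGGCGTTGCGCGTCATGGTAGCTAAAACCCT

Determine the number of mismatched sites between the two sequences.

13

Mismatches occur at site 2 (G→C), site 4 (A→T), site 6 (T→A), site 11 (C→G), site 16 (C→G), site 18 (A→C), site 25 (T→C), site 26 (T→G), site 28 (T→C), site 30 (A→T), site 33 (C→T), site 35 (T→G), site 39 (T→A).
That gives 13 mismatches out of 45 aligned sites, so the Hamming distance is 13.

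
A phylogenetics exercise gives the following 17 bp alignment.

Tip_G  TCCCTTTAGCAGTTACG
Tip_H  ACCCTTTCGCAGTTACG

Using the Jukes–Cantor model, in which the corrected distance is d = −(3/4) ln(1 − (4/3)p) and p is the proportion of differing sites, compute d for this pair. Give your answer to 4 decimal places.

The sequences differ at positions 1 (T/A), 8 (A/C).
p = 2/17 = 0.117647.
d = −0.75 · ln(1 − (4/3)·0.117647) = −0.75 · ln(0.843137) = −0.75 · (-0.170626) = 0.1280.

0.1280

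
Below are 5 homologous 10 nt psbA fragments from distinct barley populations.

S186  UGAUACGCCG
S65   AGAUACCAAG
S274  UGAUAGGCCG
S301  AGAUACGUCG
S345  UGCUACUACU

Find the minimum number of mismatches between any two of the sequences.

1

Pairwise Hamming distances:
  S186 vs S65: 4
  S186 vs S274: 1
  S186 vs S301: 2
  S186 vs S345: 4
  S65 vs S274: 5
  S65 vs S301: 3
  S65 vs S345: 5
  S274 vs S301: 3
  S274 vs S345: 5
  S301 vs S345: 5
The smallest is 1, between S186 and S274.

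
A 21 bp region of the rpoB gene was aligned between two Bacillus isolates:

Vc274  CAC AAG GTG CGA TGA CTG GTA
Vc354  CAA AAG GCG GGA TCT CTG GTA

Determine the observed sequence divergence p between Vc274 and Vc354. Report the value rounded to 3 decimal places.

Mismatches occur at site 3 (C↔A), site 8 (T↔C), site 10 (C↔G), site 14 (G↔C), site 15 (A↔T).
There are 5 differences over 21 sites, so p = 5/21 = 0.238.

0.238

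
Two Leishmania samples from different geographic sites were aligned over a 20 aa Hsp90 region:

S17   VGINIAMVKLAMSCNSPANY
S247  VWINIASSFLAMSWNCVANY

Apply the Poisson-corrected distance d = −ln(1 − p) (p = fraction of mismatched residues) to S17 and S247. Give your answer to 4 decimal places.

The sequences differ at positions 2 (G/W), 7 (M/S), 8 (V/S), 9 (K/F), 14 (C/W), 16 (S/C), 17 (P/V).
p = 7/20 = 0.350000.
d = −ln(1 − 0.350000) = −ln(0.650000) = 0.4308.

0.4308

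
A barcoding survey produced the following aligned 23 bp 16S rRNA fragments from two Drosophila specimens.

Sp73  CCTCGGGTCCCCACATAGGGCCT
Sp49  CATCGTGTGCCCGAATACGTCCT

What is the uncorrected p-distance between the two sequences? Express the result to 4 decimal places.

0.3043

The sequences differ at positions 2 (C/A), 6 (G/T), 9 (C/G), 13 (A/G), 14 (C/A), 18 (G/C), 20 (G/T).
There are 7 differences over 23 sites, so p = 7/23 = 0.3043.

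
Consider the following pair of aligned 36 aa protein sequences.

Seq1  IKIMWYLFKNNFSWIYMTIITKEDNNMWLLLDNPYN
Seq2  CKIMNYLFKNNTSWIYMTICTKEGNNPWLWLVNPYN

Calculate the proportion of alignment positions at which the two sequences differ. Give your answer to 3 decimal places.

0.222

The sequences differ at positions 1 (I/C), 5 (W/N), 12 (F/T), 20 (I/C), 24 (D/G), 27 (M/P), 30 (L/W), 32 (D/V).
There are 8 differences over 36 sites, so p = 8/36 = 0.222.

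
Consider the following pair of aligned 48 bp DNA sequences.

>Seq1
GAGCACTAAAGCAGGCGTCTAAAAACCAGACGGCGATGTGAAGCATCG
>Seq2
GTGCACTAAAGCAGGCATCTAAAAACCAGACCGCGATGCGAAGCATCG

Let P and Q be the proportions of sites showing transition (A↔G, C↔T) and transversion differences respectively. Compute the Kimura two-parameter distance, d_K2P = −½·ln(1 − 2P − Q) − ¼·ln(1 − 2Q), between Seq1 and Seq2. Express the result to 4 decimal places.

0.0885

Mismatches occur at site 2 (A→T, transversion), site 17 (G→A, transition), site 32 (G→C, transversion), site 39 (T→C, transition).
Of the 4 differences, 2 transitions and 2 transversions over 48 sites: P = 2/48 = 0.041667, Q = 2/48 = 0.041667.
d = −0.5·ln(0.874999) − 0.25·ln(0.916666) = −0.5·(-0.133533) − 0.25·(-0.087012) = 0.0885.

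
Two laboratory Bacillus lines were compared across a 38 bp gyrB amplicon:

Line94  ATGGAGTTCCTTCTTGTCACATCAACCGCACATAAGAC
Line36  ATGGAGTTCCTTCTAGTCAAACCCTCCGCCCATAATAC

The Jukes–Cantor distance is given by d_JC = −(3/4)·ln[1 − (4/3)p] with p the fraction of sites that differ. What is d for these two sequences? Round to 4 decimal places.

0.2114

Mismatches occur at site 15 (T↔A), site 20 (C↔A), site 22 (T↔C), site 24 (A↔C), site 25 (A↔T), site 30 (A↔C), site 36 (G↔T).
p = 7/38 = 0.184211.
d = −0.75 · ln(1 − (4/3)·0.184211) = −0.75 · ln(0.754385) = −0.75 · (-0.281852) = 0.2114.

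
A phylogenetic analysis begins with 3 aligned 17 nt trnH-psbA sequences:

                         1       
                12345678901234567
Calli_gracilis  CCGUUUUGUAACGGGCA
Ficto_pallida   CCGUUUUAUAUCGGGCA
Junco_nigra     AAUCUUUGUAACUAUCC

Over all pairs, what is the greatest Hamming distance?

10

Pairwise Hamming distances:
  Calli_gracilis vs Ficto_pallida: 2
  Calli_gracilis vs Junco_nigra: 8
  Ficto_pallida vs Junco_nigra: 10
The largest is 10, between Ficto_pallida and Junco_nigra.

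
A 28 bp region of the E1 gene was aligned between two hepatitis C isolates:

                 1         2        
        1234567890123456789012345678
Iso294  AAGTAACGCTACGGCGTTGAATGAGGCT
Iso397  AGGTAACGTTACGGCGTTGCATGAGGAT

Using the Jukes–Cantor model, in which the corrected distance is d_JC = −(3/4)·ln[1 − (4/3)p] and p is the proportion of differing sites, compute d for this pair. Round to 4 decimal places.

The sequences differ at positions 2 (A/G), 9 (C/T), 20 (A/C), 27 (C/A).
p = 4/28 = 0.142857.
d = −0.75 · ln(1 − (4/3)·0.142857) = −0.75 · ln(0.809524) = −0.75 · (-0.211309) = 0.1585.

0.1585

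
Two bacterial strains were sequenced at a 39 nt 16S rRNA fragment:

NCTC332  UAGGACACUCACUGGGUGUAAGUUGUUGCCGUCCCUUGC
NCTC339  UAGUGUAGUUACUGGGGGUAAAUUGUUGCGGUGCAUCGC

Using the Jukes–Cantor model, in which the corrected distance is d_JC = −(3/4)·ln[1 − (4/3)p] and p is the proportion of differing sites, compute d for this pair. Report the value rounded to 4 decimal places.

Differing sites — 4:G/U; 5:A/G; 6:C/U; 8:C/G; 10:C/U; 17:U/G; 22:G/A; 30:C/G; 33:C/G; 35:C/A; 37:U/C.
p = 11/39 = 0.282051.
d = −0.75 · ln(1 − (4/3)·0.282051) = −0.75 · ln(0.623932) = −0.75 · (-0.471714) = 0.3538.

0.3538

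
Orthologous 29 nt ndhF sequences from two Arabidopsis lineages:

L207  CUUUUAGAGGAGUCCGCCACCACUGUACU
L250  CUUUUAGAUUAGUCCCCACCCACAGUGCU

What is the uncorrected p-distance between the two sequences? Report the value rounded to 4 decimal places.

The sequences differ at positions 9 (G/U), 10 (G/U), 16 (G/C), 18 (C/A), 19 (A/C), 24 (U/A), 27 (A/G).
There are 7 differences over 29 sites, so p = 7/29 = 0.2414.

0.2414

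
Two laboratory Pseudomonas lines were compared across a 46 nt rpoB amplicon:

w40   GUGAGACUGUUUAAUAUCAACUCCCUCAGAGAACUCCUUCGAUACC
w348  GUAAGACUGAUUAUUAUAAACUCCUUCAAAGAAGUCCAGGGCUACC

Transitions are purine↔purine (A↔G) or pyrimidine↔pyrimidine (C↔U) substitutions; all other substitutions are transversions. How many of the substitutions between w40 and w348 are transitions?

Mismatches occur at site 3 (G→A, transition), site 10 (U→A, transversion), site 14 (A→U, transversion), site 18 (C→A, transversion), site 25 (C→U, transition), site 29 (G→A, transition), site 34 (C→G, transversion), site 38 (U→A, transversion), site 39 (U→G, transversion), site 40 (C→G, transversion), site 42 (A→C, transversion).
Of the 11 differences, 3 transitions and 8 transversions, so the answer is 3.

3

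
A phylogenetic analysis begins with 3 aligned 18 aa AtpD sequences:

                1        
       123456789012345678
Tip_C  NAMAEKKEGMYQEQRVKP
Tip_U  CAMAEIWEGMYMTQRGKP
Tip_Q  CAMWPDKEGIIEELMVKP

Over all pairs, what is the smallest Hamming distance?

Pairwise Hamming distances:
  Tip_C vs Tip_U: 6
  Tip_C vs Tip_Q: 9
  Tip_U vs Tip_Q: 11
The smallest is 6, between Tip_C and Tip_U.

6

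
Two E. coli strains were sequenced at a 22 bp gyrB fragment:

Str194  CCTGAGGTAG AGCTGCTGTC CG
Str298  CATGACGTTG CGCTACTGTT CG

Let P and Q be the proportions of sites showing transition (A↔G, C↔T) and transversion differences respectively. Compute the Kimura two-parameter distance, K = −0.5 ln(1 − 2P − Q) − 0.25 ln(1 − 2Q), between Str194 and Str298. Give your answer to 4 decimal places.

0.3390

Differing sites — 2:C/A (Tv); 6:G/C (Tv); 9:A/T (Tv); 11:A/C (Tv); 15:G/A (Ti); 20:C/T (Ti).
Of the 6 differences, 2 transitions and 4 transversions over 22 sites: P = 2/22 = 0.090909, Q = 4/22 = 0.181818.
d = −0.5·ln(0.636364) − 0.25·ln(0.636364) = −0.5·(-0.451985) − 0.25·(-0.451985) = 0.3390.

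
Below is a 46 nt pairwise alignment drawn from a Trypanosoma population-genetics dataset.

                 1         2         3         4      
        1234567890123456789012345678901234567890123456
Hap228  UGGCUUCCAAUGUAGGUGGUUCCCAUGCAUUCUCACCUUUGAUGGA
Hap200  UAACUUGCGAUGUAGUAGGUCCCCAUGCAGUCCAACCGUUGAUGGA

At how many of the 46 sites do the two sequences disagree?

11

Mismatches occur at site 2 (G↔A), site 3 (G↔A), site 7 (C↔G), site 9 (A↔G), site 16 (G↔U), site 17 (U↔A), site 21 (U↔C), site 30 (U↔G), site 33 (U↔C), site 34 (C↔A), site 38 (U↔G).
That gives 11 mismatches out of 46 aligned sites, so the Hamming distance is 11.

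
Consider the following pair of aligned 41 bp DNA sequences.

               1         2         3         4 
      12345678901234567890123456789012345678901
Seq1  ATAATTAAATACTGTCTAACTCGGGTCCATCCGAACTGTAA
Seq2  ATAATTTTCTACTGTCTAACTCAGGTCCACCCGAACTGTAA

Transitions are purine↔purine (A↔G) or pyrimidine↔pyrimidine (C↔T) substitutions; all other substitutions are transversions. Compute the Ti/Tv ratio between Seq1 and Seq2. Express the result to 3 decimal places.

Mismatches occur at site 7 (A/T, transversion), site 8 (A/T, transversion), site 9 (A/C, transversion), site 23 (G/A, transition), site 30 (T/C, transition).
Of the 5 differences, 2 transitions and 3 transversions, so Ti/Tv = 2/3 = 0.667.

0.667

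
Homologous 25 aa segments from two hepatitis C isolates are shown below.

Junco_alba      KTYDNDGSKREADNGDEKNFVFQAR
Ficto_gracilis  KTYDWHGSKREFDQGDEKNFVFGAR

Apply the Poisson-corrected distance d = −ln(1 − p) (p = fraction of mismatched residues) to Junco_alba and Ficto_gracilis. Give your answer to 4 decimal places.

The sequences differ at positions 5 (N/W), 6 (D/H), 12 (A/F), 14 (N/Q), 23 (Q/G).
p = 5/25 = 0.200000.
d = −ln(1 − 0.200000) = −ln(0.800000) = 0.2231.

0.2231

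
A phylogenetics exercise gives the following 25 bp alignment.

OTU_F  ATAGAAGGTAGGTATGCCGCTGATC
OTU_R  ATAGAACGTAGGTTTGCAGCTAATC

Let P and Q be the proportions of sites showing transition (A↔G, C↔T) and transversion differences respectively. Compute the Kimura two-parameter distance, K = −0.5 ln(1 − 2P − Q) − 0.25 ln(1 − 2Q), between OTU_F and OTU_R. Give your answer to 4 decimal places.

0.1802

Differing sites — 7:G/C (Tv); 14:A/T (Tv); 18:C/A (Tv); 22:G/A (Ti).
Of the 4 differences, 1 transition and 3 transversions over 25 sites: P = 1/25 = 0.040000, Q = 3/25 = 0.120000.
d = −0.5·ln(0.800000) − 0.25·ln(0.760000) = −0.5·(-0.223144) − 0.25·(-0.274437) = 0.1802.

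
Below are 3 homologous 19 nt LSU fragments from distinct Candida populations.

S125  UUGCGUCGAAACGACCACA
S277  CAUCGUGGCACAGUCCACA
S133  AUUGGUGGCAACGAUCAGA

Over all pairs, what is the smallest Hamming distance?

Pairwise Hamming distances:
  S125 vs S277: 8
  S125 vs S133: 7
  S277 vs S133: 8
The smallest is 7, between S125 and S133.

7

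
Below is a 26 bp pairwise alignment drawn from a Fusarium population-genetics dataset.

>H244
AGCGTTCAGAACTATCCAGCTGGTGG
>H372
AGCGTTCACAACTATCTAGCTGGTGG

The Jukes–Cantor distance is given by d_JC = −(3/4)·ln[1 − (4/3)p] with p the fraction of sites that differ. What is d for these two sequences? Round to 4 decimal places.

0.0812

The sequences differ at positions 9 (G/C), 17 (C/T).
p = 2/26 = 0.076923.
d = −0.75 · ln(1 − (4/3)·0.076923) = −0.75 · ln(0.897436) = −0.75 · (-0.108213) = 0.0812.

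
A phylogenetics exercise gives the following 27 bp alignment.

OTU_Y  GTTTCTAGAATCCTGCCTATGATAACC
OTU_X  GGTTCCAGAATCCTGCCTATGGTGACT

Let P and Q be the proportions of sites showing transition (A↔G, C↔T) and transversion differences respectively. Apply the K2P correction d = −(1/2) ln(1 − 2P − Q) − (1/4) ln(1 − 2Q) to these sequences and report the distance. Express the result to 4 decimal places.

0.2220

Mismatches occur at site 2 (T↔G, transversion), site 6 (T↔C, transition), site 22 (A↔G, transition), site 24 (A↔G, transition), site 27 (C↔T, transition).
Of the 5 differences, 4 transitions and 1 transversion over 27 sites: P = 4/27 = 0.148148, Q = 1/27 = 0.037037.
d = −0.5·ln(0.666667) − 0.25·ln(0.925926) = −0.5·(-0.405465) − 0.25·(-0.076961) = 0.2220.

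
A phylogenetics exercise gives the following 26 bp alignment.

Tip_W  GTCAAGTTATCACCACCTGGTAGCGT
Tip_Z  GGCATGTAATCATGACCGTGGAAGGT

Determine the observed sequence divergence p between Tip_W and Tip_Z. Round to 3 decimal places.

0.385

The sequences differ at positions 2 (T/G), 5 (A/T), 8 (T/A), 13 (C/T), 14 (C/G), 18 (T/G), 19 (G/T), 21 (T/G), 23 (G/A), 24 (C/G).
There are 10 differences over 26 sites, so p = 10/26 = 0.385.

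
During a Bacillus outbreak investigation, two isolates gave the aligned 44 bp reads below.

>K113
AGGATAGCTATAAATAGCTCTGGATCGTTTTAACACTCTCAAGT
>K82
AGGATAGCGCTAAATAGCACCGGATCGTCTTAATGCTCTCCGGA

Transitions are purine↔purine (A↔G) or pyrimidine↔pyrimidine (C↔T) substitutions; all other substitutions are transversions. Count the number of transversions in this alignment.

5

The sequences differ at positions 9 (T/G, transversion), 10 (A/C, transversion), 19 (T/A, transversion), 21 (T/C, transition), 29 (T/C, transition), 34 (C/T, transition), 35 (A/G, transition), 41 (A/C, transversion), 42 (A/G, transition), 44 (T/A, transversion).
Of the 10 differences, 5 transitions and 5 transversions, so the answer is 5.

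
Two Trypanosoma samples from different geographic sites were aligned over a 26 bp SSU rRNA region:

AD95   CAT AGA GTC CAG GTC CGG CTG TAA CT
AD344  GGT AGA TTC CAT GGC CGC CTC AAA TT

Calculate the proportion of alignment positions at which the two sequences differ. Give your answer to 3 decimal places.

0.346

The sequences differ at positions 1 (C/G), 2 (A/G), 7 (G/T), 12 (G/T), 14 (T/G), 18 (G/C), 21 (G/C), 22 (T/A), 25 (C/T).
There are 9 differences over 26 sites, so p = 9/26 = 0.346.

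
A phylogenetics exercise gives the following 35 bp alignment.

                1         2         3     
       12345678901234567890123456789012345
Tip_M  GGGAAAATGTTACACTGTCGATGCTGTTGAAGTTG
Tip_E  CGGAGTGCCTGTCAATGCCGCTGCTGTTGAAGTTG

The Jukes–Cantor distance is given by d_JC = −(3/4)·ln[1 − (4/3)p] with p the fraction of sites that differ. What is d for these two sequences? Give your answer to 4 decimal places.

The sequences differ at positions 1 (G/C), 5 (A/G), 6 (A/T), 7 (A/G), 8 (T/C), 9 (G/C), 11 (T/G), 12 (A/T), 15 (C/A), 18 (T/C), 21 (A/C).
p = 11/35 = 0.314286.
d = −0.75 · ln(1 − (4/3)·0.314286) = −0.75 · ln(0.580952) = −0.75 · (-0.543087) = 0.4073.

0.4073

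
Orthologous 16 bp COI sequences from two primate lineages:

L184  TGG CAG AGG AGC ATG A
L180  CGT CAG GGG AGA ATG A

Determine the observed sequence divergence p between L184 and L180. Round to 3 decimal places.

0.250

The sequences differ at positions 1 (T/C), 3 (G/T), 7 (A/G), 12 (C/A).
There are 4 differences over 16 sites, so p = 4/16 = 0.250.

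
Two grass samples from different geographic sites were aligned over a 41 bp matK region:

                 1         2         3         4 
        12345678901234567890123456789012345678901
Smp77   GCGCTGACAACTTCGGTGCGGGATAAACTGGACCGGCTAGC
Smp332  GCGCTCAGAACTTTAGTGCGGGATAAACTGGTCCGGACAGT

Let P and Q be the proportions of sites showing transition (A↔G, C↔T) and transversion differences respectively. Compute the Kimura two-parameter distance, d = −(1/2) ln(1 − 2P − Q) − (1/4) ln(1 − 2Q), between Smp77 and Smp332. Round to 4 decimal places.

0.2274

The sequences differ at positions 6 (G/C, transversion), 8 (C/G, transversion), 14 (C/T, transition), 15 (G/A, transition), 32 (A/T, transversion), 37 (C/A, transversion), 38 (T/C, transition), 41 (C/T, transition).
Of the 8 differences, 4 transitions and 4 transversions over 41 sites: P = 4/41 = 0.097561, Q = 4/41 = 0.097561.
d = −0.5·ln(0.707317) − 0.25·ln(0.804878) = −0.5·(-0.346276) − 0.25·(-0.217065) = 0.2274.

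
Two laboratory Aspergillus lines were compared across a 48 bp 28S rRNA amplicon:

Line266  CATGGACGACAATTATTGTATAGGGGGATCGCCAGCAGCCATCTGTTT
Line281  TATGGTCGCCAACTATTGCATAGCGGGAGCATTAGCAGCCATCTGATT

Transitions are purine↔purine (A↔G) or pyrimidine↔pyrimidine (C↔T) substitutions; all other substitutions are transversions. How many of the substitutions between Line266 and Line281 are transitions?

Differing sites — 1:C/T (Ti); 6:A/T (Tv); 9:A/C (Tv); 13:T/C (Ti); 19:T/C (Ti); 24:G/C (Tv); 29:T/G (Tv); 31:G/A (Ti); 32:C/T (Ti); 33:C/T (Ti); 46:T/A (Tv).
Of the 11 differences, 6 transitions and 5 transversions, so the answer is 6.

6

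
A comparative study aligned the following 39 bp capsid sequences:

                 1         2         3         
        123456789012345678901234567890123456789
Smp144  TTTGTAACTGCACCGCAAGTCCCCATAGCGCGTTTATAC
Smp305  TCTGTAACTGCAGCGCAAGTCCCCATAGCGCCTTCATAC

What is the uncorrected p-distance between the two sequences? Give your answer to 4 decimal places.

The sequences differ at positions 2 (T/C), 13 (C/G), 32 (G/C), 35 (T/C).
There are 4 differences over 39 sites, so p = 4/39 = 0.1026.

0.1026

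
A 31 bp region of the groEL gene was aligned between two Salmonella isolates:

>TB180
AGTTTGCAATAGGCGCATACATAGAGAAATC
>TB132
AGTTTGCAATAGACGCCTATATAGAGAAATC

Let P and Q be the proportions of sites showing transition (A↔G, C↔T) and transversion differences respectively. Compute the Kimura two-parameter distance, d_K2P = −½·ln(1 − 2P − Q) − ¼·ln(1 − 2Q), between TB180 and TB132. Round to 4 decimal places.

The sequences differ at positions 13 (G/A, transition), 17 (A/C, transversion), 20 (C/T, transition).
Of the 3 differences, 2 transitions and 1 transversion over 31 sites: P = 2/31 = 0.064516, Q = 1/31 = 0.032258.
d = −0.5·ln(0.838710) − 0.25·ln(0.935484) = −0.5·(-0.175890) − 0.25·(-0.066691) = 0.1046.

0.1046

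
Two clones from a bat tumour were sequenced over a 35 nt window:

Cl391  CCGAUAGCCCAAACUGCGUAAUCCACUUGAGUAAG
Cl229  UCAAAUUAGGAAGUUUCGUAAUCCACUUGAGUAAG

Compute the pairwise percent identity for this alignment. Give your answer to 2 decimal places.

Differing sites — 1:C/U; 3:G/A; 5:U/A; 6:A/U; 7:G/U; 8:C/A; 9:C/G; 10:C/G; 13:A/G; 14:C/U; 16:G/U.
24 of the 35 sites match, so the percent identity is 24/35 × 100 = 68.57%.

68.57%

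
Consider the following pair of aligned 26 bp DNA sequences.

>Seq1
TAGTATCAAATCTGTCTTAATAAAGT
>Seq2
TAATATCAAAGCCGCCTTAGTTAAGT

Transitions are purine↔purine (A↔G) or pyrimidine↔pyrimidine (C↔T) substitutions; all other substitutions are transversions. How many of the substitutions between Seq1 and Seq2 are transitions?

The sequences differ at positions 3 (G/A, transition), 11 (T/G, transversion), 13 (T/C, transition), 15 (T/C, transition), 20 (A/G, transition), 22 (A/T, transversion).
Of the 6 differences, 4 transitions and 2 transversions, so the answer is 4.

4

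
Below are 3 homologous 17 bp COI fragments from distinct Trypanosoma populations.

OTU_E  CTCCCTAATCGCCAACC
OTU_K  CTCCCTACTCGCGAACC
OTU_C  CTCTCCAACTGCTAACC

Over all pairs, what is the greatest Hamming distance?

Pairwise Hamming distances:
  OTU_E vs OTU_K: 2
  OTU_E vs OTU_C: 5
  OTU_K vs OTU_C: 6
The largest is 6, between OTU_K and OTU_C.

6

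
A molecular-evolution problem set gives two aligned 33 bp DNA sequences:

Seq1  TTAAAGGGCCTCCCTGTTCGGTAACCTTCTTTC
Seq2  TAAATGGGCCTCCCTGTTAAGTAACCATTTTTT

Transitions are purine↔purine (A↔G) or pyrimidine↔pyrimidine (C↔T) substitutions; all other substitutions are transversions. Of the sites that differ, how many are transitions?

3

The sequences differ at positions 2 (T/A, transversion), 5 (A/T, transversion), 19 (C/A, transversion), 20 (G/A, transition), 27 (T/A, transversion), 29 (C/T, transition), 33 (C/T, transition).
Of the 7 differences, 3 transitions and 4 transversions, so the answer is 3.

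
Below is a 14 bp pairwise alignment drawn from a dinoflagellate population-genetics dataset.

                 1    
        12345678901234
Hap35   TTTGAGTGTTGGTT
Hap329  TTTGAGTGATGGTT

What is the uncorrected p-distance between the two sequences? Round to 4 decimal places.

0.0714

Differing sites — 9:T/A.
There are 1 differences over 14 sites, so p = 1/14 = 0.0714.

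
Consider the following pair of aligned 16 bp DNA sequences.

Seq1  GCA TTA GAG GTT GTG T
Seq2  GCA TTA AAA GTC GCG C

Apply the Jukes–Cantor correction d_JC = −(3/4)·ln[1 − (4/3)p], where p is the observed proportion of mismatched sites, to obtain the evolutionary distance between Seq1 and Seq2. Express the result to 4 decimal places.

Differing sites — 7:G/A; 9:G/A; 12:T/C; 14:T/C; 16:T/C.
p = 5/16 = 0.312500.
d = −0.75 · ln(1 − (4/3)·0.312500) = −0.75 · ln(0.583333) = −0.75 · (-0.538997) = 0.4042.

0.4042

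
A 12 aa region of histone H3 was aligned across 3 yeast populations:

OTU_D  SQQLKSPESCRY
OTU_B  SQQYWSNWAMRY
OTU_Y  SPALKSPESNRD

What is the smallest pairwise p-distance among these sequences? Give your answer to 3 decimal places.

0.333

Pairwise Hamming distances:
  OTU_D vs OTU_B: 6
  OTU_D vs OTU_Y: 4
  OTU_B vs OTU_Y: 9
The smallest is 4 mismatches, between OTU_D and OTU_Y; p = 4/12 = 0.333.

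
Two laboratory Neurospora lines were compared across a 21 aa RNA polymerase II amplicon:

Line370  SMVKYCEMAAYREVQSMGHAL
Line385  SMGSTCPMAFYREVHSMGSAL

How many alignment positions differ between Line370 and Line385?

7

The sequences differ at positions 3 (V/G), 4 (K/S), 5 (Y/T), 7 (E/P), 10 (A/F), 15 (Q/H), 19 (H/S).
That gives 7 mismatches out of 21 aligned sites, so the Hamming distance is 7.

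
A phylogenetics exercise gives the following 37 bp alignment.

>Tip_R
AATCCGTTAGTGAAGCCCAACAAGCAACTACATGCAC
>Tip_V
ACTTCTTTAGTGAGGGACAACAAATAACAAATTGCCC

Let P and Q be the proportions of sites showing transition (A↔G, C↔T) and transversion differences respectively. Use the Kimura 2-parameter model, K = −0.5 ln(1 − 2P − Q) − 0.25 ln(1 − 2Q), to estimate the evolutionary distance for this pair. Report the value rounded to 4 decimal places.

0.4248

Mismatches occur at site 2 (A→C, transversion), site 4 (C→T, transition), site 6 (G→T, transversion), site 14 (A→G, transition), site 16 (C→G, transversion), site 17 (C→A, transversion), site 24 (G→A, transition), site 25 (C→T, transition), site 29 (T→A, transversion), site 31 (C→A, transversion), site 32 (A→T, transversion), site 36 (A→C, transversion).
Of the 12 differences, 4 transitions and 8 transversions over 37 sites: P = 4/37 = 0.108108, Q = 8/37 = 0.216216.
d = −0.5·ln(0.567568) − 0.25·ln(0.567568) = −0.5·(-0.566395) − 0.25·(-0.566395) = 0.4248.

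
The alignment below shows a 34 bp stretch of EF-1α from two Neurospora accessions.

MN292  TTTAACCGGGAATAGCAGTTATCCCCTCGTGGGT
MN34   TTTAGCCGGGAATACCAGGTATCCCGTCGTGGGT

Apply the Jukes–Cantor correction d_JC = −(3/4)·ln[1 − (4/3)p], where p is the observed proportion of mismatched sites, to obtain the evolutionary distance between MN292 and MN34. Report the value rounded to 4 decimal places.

The sequences differ at positions 5 (A/G), 15 (G/C), 19 (T/G), 26 (C/G).
p = 4/34 = 0.117647.
d = −0.75 · ln(1 − (4/3)·0.117647) = −0.75 · ln(0.843137) = −0.75 · (-0.170626) = 0.1280.

0.1280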